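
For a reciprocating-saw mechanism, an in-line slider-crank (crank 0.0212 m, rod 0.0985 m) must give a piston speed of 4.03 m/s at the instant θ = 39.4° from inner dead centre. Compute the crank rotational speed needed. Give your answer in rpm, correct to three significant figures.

2450

For an in-line slider-crank, |v_piston| = rω|sinθ|·[1 + r cosθ/√(L² − r² sin²θ)].
With r = 0.0212 m, L = 0.0985 m, θ = 39.4°: the bracketed kinematic factor |dx/dθ| = 0.015715 m.
ω = v/|dx/dθ| = 4.03/0.015715 = 256.44 rad/s.
N = 60ω/(2π) = 2448.8 rpm.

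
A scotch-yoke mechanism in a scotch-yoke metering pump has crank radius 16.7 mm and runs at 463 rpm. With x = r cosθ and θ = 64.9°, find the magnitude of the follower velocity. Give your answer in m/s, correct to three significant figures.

ω = 48.49 rad/s (from 463 rpm).
x = r cosθ ⇒ ẋ = −rω sinθ.
|v| = rω|sinθ| = 0.0167·48.49·|sin 64.9°| = 0.73324 m/s.

0.733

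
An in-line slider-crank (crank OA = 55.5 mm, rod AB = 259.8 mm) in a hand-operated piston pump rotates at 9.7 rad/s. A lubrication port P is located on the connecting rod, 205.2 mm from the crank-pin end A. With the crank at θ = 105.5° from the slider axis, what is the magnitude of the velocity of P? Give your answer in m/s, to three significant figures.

0.496

ω = 9.7 rad/s.  Crank-pin speed |V_A| = rω = 0.53835 m/s, perpendicular to OA.
Rod angle: sinφ = −(r/L) sinθ ⇒ φ = -11.880°; ω_rod = −rω cosθ/√(L²−r²sin²θ) = +0.56588 rad/s.
V_P = V_A + ω_rod × AP, with AP = 0.2052 m along the rod.
Components: V_Px = −rω sinθ − a·ω_rod·sinφ = -0.49487 m/s;  V_Py = rω cosθ + a·ω_rod·cosφ = -0.030235 m/s.
|V_P| = √(V_Px² + V_Py²) = 0.49579 m/s.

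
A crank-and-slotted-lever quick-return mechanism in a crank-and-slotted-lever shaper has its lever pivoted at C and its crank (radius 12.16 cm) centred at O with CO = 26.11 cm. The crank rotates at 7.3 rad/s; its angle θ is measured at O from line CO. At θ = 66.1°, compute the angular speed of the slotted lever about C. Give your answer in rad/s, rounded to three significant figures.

1.86

ω = 7.3 rad/s
Crank pin A relative to C: A = (d + r cosθ, r sinθ); lever angle φ = atan2(r sinθ, d + r cosθ).
Differentiating tanφ: φ̇ = rω(d cosθ + r)/(d² + r² + 2dr cosθ).
d² + r² + 2dr cosθ = |CA|² = 0.108686 m²;  d cosθ + r = +0.22738 m.
|ω_lever| = |0.1216·7.3·+0.22738| / 0.108686 = 1.8571 rad/s.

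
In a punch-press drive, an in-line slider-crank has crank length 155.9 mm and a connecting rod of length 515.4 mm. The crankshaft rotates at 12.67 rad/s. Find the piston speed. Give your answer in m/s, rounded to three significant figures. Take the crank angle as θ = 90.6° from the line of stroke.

1.97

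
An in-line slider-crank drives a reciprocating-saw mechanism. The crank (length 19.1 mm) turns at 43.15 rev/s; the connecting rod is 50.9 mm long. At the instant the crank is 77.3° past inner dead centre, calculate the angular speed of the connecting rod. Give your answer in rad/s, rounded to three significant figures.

ω = 271.1 rad/s (converted from 43.15 rev/s).
The rod makes angle φ with the slider axis where L sinφ = r sinθ; differentiating, L cosφ·φ̇ = r ω cosθ.
L cosφ = √(L² − r² sin²θ) = 0.047367 m.
|ω_rod| = r ω |cosθ| / √(L² − r² sin²θ) = 0.0191·271.1·0.21985/0.047367 = 24.035 rad/s.

24.0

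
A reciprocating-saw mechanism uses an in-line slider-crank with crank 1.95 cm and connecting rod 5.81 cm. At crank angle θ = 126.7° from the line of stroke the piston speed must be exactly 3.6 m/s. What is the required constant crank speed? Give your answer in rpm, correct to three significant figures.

For an in-line slider-crank, |v_piston| = rω|sinθ|·[1 + r cosθ/√(L² − r² sin²θ)].
With r = 0.0195 m, L = 0.0581 m, θ = 126.7°: the bracketed kinematic factor |dx/dθ| = 0.012379 m.
ω = v/|dx/dθ| = 3.6/0.012379 = 290.83 rad/s.
N = 60ω/(2π) = 2777.2 rpm.

2780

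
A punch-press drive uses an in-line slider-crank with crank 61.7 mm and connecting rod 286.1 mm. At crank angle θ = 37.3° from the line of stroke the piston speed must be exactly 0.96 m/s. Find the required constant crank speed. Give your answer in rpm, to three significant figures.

209

For an in-line slider-crank, |v_piston| = rω|sinθ|·[1 + r cosθ/√(L² − r² sin²θ)].
With r = 0.0617 m, L = 0.2861 m, θ = 37.3°: the bracketed kinematic factor |dx/dθ| = 0.043859 m.
ω = v/|dx/dθ| = 0.96/0.043859 = 21.888 rad/s.
N = 60ω/(2π) = 209.02 rpm.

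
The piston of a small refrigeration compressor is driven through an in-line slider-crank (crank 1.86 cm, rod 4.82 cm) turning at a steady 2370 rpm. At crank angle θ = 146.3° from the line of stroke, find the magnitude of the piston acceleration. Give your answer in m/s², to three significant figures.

764

ω = 2π·2370/60 = 248.2 rad/s
x(θ) = r cosθ + √(L² − r² sin²θ); with ω constant, a = ω²·d²x/dθ².
d²x/dθ² = −r cosθ − r²(cos2θ)/√u − r⁴ sin²2θ/(4u^{3/2}),  u = L² − r² sin²θ = 0.00221674 m².
Substituting r = 0.0186 m, L = 0.0482 m, θ = 146.3°: d²x/dθ² = +0.012406 m.
a = ω²·d²x/dθ² = (248.2)²·(+0.012406) = +764.17 m/s²;  |a| = 764.17 m/s².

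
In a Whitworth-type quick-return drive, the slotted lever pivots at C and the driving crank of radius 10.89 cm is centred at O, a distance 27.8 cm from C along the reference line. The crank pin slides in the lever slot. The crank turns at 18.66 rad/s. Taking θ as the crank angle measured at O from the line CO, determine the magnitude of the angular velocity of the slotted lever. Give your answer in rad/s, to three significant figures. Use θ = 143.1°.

ω = 18.66 rad/s
Crank pin A relative to C: A = (d + r cosθ, r sinθ); lever angle φ = atan2(r sinθ, d + r cosθ).
Differentiating tanφ: φ̇ = rω(d cosθ + r)/(d² + r² + 2dr cosθ).
d² + r² + 2dr cosθ = |CA|² = 0.0407236 m²;  d cosθ + r = -0.11341 m.
|ω_lever| = |0.1089·18.66·-0.11341| / 0.0407236 = 5.6592 rad/s.

5.66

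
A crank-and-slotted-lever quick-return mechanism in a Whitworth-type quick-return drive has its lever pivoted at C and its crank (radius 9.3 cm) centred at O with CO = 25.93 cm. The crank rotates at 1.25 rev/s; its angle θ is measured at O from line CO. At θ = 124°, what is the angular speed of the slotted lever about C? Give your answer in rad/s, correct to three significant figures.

ω = 7.854 rad/s (from 1.25 rev/s).
Crank pin A relative to C: A = (d + r cosθ, r sinθ); lever angle φ = atan2(r sinθ, d + r cosθ).
Differentiating tanφ: φ̇ = rω(d cosθ + r)/(d² + r² + 2dr cosθ).
d² + r² + 2dr cosθ = |CA|² = 0.0489157 m²;  d cosθ + r = -0.051999 m.
|ω_lever| = |0.093·7.854·-0.051999| / 0.0489157 = 0.77646 rad/s.

0.776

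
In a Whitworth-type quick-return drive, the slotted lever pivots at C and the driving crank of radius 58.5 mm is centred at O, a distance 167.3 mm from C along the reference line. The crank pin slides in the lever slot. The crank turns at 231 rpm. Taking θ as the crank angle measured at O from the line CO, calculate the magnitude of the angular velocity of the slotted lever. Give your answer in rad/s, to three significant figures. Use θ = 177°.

12.9

ω = 24.19 rad/s (from 231 rpm).
Crank pin A relative to C: A = (d + r cosθ, r sinθ); lever angle φ = atan2(r sinθ, d + r cosθ).
Differentiating tanφ: φ̇ = rω(d cosθ + r)/(d² + r² + 2dr cosθ).
d² + r² + 2dr cosθ = |CA|² = 0.0118643 m²;  d cosθ + r = -0.10857 m.
|ω_lever| = |0.0585·24.19·-0.10857| / 0.0118643 = 12.95 rad/s.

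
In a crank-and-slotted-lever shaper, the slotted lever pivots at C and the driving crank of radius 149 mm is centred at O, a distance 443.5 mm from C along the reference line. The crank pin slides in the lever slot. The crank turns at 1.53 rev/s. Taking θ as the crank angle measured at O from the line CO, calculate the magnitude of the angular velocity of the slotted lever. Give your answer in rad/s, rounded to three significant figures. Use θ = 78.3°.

ω = 9.613 rad/s (from 1.53 rev/s).
Crank pin A relative to C: A = (d + r cosθ, r sinθ); lever angle φ = atan2(r sinθ, d + r cosθ).
Differentiating tanφ: φ̇ = rω(d cosθ + r)/(d² + r² + 2dr cosθ).
d² + r² + 2dr cosθ = |CA|² = 0.245694 m²;  d cosθ + r = +0.23894 m.
|ω_lever| = |0.149·9.613·+0.23894| / 0.245694 = 1.393 rad/s.

1.39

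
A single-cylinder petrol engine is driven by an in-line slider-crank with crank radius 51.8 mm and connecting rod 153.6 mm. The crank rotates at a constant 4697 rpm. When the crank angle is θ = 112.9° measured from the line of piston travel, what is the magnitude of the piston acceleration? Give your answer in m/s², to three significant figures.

ω = 2π·4697/60 = 491.9 rad/s
x(θ) = r cosθ + √(L² − r² sin²θ); with ω constant, a = ω²·d²x/dθ².
d²x/dθ² = −r cosθ − r²(cos2θ)/√u − r⁴ sin²2θ/(4u^{3/2}),  u = L² − r² sin²θ = 0.021316 m².
Substituting r = 0.0518 m, L = 0.1536 m, θ = 112.9°: d²x/dθ² = +0.032672 m.
a = ω²·d²x/dθ² = (491.9)²·(+0.032672) = +7904.5 m/s²;  |a| = 7904.5 m/s².

7900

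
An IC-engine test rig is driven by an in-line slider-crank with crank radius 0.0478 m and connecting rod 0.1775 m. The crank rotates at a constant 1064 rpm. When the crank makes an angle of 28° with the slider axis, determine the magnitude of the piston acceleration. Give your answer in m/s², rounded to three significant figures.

616

ω = 2π·1064/60 = 111.4 rad/s
x(θ) = r cosθ + √(L² − r² sin²θ); with ω constant, a = ω²·d²x/dθ².
d²x/dθ² = −r cosθ − r²(cos2θ)/√u − r⁴ sin²2θ/(4u^{3/2}),  u = L² − r² sin²θ = 0.0310027 m².
Substituting r = 0.0478 m, L = 0.1775 m, θ = 28°: d²x/dθ² = -0.049626 m.
a = ω²·d²x/dθ² = (111.4)²·(-0.049626) = -616.09 m/s²;  |a| = 616.09 m/s².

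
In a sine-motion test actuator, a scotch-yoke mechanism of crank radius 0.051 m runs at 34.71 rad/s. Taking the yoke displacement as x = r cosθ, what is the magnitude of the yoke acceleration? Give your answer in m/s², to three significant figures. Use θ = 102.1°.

12.9

ω = 34.71 rad/s
x = r cosθ ⇒ ẍ = −rω² cosθ (ω constant).
|a| = rω²|cosθ| = 0.051·(34.71)²·|cos 102.1°| = 12.88 m/s².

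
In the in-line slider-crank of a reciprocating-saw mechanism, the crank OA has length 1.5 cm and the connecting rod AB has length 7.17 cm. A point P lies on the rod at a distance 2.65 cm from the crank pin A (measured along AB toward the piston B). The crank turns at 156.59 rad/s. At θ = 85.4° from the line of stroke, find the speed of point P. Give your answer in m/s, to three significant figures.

2.36

ω = 156.6 rad/s.  Crank-pin speed |V_A| = rω = 2.3489 m/s, perpendicular to OA.
Rod angle: sinφ = −(r/L) sinθ ⇒ φ = -12.036°; ω_rod = −rω cosθ/√(L²−r²sin²θ) = -2.6863 rad/s.
V_P = V_A + ω_rod × AP, with AP = 0.0265 m along the rod.
Components: V_Px = −rω sinθ − a·ω_rod·sinφ = -2.3561 m/s;  V_Py = rω cosθ + a·ω_rod·cosφ = +0.11875 m/s.
|V_P| = √(V_Px² + V_Py²) = 2.3591 m/s.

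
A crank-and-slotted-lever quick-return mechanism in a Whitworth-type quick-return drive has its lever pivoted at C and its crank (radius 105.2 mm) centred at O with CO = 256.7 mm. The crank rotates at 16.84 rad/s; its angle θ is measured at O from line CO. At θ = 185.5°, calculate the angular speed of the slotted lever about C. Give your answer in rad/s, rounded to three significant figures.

11.5

ω = 16.84 rad/s
Crank pin A relative to C: A = (d + r cosθ, r sinθ); lever angle φ = atan2(r sinθ, d + r cosθ).
Differentiating tanφ: φ̇ = rω(d cosθ + r)/(d² + r² + 2dr cosθ).
d² + r² + 2dr cosθ = |CA|² = 0.0232009 m²;  d cosθ + r = -0.15032 m.
|ω_lever| = |0.1052·16.84·-0.15032| / 0.0232009 = 11.478 rad/s.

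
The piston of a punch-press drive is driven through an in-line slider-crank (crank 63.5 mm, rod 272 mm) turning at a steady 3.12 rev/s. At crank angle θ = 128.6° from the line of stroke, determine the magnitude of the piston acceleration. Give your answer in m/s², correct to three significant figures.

ω = 2π·3.12 = 19.6 rad/s
x(θ) = r cosθ + √(L² − r² sin²θ); with ω constant, a = ω²·d²x/dθ².
d²x/dθ² = −r cosθ − r²(cos2θ)/√u − r⁴ sin²2θ/(4u^{3/2}),  u = L² − r² sin²θ = 0.0715212 m².
Substituting r = 0.0635 m, L = 0.272 m, θ = 128.6°: d²x/dθ² = +0.042755 m.
a = ω²·d²x/dθ² = (19.6)²·(+0.042755) = +16.431 m/s²;  |a| = 16.431 m/s².

16.4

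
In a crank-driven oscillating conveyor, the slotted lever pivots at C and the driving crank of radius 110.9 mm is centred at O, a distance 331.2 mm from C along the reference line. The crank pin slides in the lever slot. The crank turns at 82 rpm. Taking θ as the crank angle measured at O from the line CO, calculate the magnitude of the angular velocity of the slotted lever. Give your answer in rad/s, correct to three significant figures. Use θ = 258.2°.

0.384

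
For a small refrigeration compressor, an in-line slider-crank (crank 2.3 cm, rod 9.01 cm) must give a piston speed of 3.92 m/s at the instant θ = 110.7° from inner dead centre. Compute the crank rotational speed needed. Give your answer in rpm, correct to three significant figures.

1920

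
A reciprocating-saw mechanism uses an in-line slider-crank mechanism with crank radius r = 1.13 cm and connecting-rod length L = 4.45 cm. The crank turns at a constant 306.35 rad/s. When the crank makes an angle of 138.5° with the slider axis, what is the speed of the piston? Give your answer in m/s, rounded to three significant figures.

1.85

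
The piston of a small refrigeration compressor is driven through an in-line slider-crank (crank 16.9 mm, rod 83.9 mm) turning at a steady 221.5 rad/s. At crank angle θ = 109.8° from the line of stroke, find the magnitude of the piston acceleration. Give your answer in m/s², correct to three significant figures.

411

ω = 221.5 rad/s
x(θ) = r cosθ + √(L² − r² sin²θ); with ω constant, a = ω²·d²x/dθ².
d²x/dθ² = −r cosθ − r²(cos2θ)/√u − r⁴ sin²2θ/(4u^{3/2}),  u = L² − r² sin²θ = 0.00678637 m².
Substituting r = 0.0169 m, L = 0.0839 m, θ = 109.8°: d²x/dθ² = +0.0083812 m.
a = ω²·d²x/dθ² = (221.5)²·(+0.0083812) = +411.2 m/s²;  |a| = 411.2 m/s².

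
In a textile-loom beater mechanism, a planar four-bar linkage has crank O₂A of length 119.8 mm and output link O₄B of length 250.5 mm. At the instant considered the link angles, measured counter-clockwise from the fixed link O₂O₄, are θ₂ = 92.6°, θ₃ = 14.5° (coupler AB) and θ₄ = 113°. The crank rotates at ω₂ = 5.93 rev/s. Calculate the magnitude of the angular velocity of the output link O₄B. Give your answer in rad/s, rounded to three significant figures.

ω₂ = 37.26 rad/s (from 5.93 rev/s).
Differentiating the loop-closure r₂e^{iθ₂}+r₃e^{iθ₃}=r₁+r₄e^{iθ₄} gives r₂ω₂e^{iθ₂}+r₃ω₃e^{iθ₃}=r₄ω₄e^{iθ₄}.
Eliminating the other unknown: ω₄ = r₂ω₂ sin(θ₂−θ₃) / [r₄ sin(θ₄−θ₃)].
Numerator sine = +0.97851; denominator sine = +0.98902.
Result = 0.1198·37.26·(+0.97851) / (0.2505·(+0.98902)) = +17.63 rad/s; magnitude 17.63 rad/s.

17.6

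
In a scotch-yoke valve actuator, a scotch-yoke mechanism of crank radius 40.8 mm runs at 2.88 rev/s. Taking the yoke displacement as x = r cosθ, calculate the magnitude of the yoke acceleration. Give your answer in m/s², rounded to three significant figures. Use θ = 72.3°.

4.06

ω = 18.1 rad/s (from 2.88 rev/s).
x = r cosθ ⇒ ẍ = −rω² cosθ (ω constant).
|a| = rω²|cosθ| = 0.0408·(18.1)²·|cos 72.3°| = 4.0619 m/s².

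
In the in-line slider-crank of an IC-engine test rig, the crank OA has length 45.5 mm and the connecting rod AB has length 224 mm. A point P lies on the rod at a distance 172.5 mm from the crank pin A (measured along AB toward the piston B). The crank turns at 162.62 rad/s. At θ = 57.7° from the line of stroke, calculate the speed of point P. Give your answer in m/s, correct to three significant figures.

6.85

ω = 162.6 rad/s.  Crank-pin speed |V_A| = rω = 7.3992 m/s, perpendicular to OA.
Rod angle: sinφ = −(r/L) sinθ ⇒ φ = -9.886°; ω_rod = −rω cosθ/√(L²−r²sin²θ) = -17.917 rad/s.
V_P = V_A + ω_rod × AP, with AP = 0.1725 m along the rod.
Components: V_Px = −rω sinθ − a·ω_rod·sinφ = -6.7849 m/s;  V_Py = rω cosθ + a·ω_rod·cosφ = +0.90902 m/s.
|V_P| = √(V_Px² + V_Py²) = 6.8455 m/s.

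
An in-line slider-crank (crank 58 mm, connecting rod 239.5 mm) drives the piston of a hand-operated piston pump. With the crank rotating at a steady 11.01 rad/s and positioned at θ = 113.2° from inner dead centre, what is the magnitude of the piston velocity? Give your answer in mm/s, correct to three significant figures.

530

ω = 11.01 rad/s
For an in-line slider-crank, x = r cosθ + √(L² − r² sin²θ), so v = −rω sinθ·[1 + r cosθ/√(L² − r² sin²θ)].
With r = 0.058 m, L = 0.2395 m, θ = 113.2°: √(L² − r² sin²θ) = 0.23349 m.
v = −0.058·11.01·0.91914·[1 + 0.058·-0.39394/0.23349] = -0.52951 m/s.
|v| = 0.52951 m/s = 529.51 mm/s.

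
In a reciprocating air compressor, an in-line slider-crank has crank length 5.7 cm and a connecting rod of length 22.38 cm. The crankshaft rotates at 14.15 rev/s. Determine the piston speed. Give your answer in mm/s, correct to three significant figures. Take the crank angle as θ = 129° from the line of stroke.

ω = 2π·14.2 = 88.91 rad/s
For an in-line slider-crank, x = r cosθ + √(L² − r² sin²θ), so v = −rω sinθ·[1 + r cosθ/√(L² − r² sin²θ)].
With r = 0.057 m, L = 0.2238 m, θ = 129°: √(L² − r² sin²θ) = 0.21937 m.
v = −0.057·88.91·0.77715·[1 + 0.057·-0.62932/0.21937] = -3.2944 m/s.
|v| = 3.2944 m/s = 3294.4 mm/s.

3290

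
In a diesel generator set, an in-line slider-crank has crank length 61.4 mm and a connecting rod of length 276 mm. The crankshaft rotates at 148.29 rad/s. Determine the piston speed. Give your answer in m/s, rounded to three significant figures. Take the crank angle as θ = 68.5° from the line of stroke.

9.18

ω = 148.3 rad/s
For an in-line slider-crank, x = r cosθ + √(L² − r² sin²θ), so v = −rω sinθ·[1 + r cosθ/√(L² − r² sin²θ)].
With r = 0.0614 m, L = 0.276 m, θ = 68.5°: √(L² − r² sin²θ) = 0.27002 m.
v = −0.0614·148.3·0.93042·[1 + 0.0614·0.36650/0.27002] = -9.1775 m/s.
|v| = 9.1775 m/s.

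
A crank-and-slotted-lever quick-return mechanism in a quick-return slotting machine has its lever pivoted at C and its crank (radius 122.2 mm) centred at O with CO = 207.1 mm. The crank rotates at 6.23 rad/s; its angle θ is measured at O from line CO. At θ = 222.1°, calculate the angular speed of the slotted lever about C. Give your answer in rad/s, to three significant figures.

1.18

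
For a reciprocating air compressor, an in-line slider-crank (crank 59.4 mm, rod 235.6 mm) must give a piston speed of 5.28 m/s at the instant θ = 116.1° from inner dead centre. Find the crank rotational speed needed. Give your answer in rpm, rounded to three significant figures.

For an in-line slider-crank, |v_piston| = rω|sinθ|·[1 + r cosθ/√(L² − r² sin²θ)].
With r = 0.0594 m, L = 0.2356 m, θ = 116.1°: the bracketed kinematic factor |dx/dθ| = 0.047268 m.
ω = v/|dx/dθ| = 5.28/0.047268 = 111.7 rad/s.
N = 60ω/(2π) = 1066.7 rpm.

1070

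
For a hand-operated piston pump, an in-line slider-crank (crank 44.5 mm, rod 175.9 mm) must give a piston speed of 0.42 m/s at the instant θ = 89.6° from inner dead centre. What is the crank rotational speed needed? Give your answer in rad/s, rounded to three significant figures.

For an in-line slider-crank, |v_piston| = rω|sinθ|·[1 + r cosθ/√(L² − r² sin²θ)].
With r = 0.0445 m, L = 0.1759 m, θ = 89.6°: the bracketed kinematic factor |dx/dθ| = 0.04458 m.
ω = v/|dx/dθ| = 0.42/0.04458 = 9.4212 rad/s.

9.42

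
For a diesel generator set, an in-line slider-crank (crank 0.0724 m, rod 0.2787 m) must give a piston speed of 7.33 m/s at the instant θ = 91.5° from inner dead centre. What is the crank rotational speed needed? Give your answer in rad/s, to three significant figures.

For an in-line slider-crank, |v_piston| = rω|sinθ|·[1 + r cosθ/√(L² − r² sin²θ)].
With r = 0.0724 m, L = 0.2787 m, θ = 91.5°: the bracketed kinematic factor |dx/dθ| = 0.071866 m.
ω = v/|dx/dθ| = 7.33/0.071866 = 102 rad/s.

102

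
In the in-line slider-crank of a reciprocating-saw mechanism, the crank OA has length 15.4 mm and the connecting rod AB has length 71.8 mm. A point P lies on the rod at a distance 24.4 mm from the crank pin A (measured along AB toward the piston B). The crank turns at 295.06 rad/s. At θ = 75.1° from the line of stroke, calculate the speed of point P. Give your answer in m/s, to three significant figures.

ω = 295.1 rad/s.  Crank-pin speed |V_A| = rω = 4.5439 m/s, perpendicular to OA.
Rod angle: sinφ = −(r/L) sinθ ⇒ φ = -11.963°; ω_rod = −rω cosθ/√(L²−r²sin²θ) = -16.634 rad/s.
V_P = V_A + ω_rod × AP, with AP = 0.0244 m along the rod.
Components: V_Px = −rω sinθ − a·ω_rod·sinφ = -4.4753 m/s;  V_Py = rω cosθ + a·ω_rod·cosφ = +0.77133 m/s.
|V_P| = √(V_Px² + V_Py²) = 4.5413 m/s.

4.54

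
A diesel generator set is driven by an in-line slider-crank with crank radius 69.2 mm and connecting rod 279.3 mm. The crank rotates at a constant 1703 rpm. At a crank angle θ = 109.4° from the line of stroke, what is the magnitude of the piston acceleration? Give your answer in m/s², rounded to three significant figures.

1160

ω = 2π·1703/60 = 178.3 rad/s
x(θ) = r cosθ + √(L² − r² sin²θ); with ω constant, a = ω²·d²x/dθ².
d²x/dθ² = −r cosθ − r²(cos2θ)/√u − r⁴ sin²2θ/(4u^{3/2}),  u = L² − r² sin²θ = 0.0737482 m².
Substituting r = 0.0692 m, L = 0.2793 m, θ = 109.4°: d²x/dθ² = +0.036616 m.
a = ω²·d²x/dθ² = (178.3)²·(+0.036616) = +1164.5 m/s²;  |a| = 1164.5 m/s².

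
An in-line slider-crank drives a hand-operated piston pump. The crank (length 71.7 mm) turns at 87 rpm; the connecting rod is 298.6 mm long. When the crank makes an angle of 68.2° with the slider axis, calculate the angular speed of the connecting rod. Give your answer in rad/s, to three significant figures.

ω = 9.111 rad/s (converted from 87 rpm).
The rod makes angle φ with the slider axis where L sinφ = r sinθ; differentiating, L cosφ·φ̇ = r ω cosθ.
L cosφ = √(L² − r² sin²θ) = 0.29108 m.
|ω_rod| = r ω |cosθ| / √(L² − r² sin²θ) = 0.0717·9.111·0.37137/0.29108 = 0.8334 rad/s.

0.833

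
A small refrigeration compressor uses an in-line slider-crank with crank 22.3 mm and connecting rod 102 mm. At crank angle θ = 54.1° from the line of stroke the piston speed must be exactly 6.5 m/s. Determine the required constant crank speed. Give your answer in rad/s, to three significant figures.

For an in-line slider-crank, |v_piston| = rω|sinθ|·[1 + r cosθ/√(L² − r² sin²θ)].
With r = 0.0223 m, L = 0.102 m, θ = 54.1°: the bracketed kinematic factor |dx/dθ| = 0.020417 m.
ω = v/|dx/dθ| = 6.5/0.020417 = 318.36 rad/s.

318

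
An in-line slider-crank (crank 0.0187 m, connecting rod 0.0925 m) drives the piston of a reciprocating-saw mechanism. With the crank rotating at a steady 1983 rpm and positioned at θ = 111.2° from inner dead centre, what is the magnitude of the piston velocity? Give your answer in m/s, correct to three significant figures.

3.35

ω = 2π·1983/60 = 207.7 rad/s
For an in-line slider-crank, x = r cosθ + √(L² − r² sin²θ), so v = −rω sinθ·[1 + r cosθ/√(L² − r² sin²θ)].
With r = 0.0187 m, L = 0.0925 m, θ = 111.2°: √(L² − r² sin²θ) = 0.090842 m.
v = −0.0187·207.7·0.93232·[1 + 0.0187·-0.36162/0.090842] = -3.3509 m/s.
|v| = 3.3509 m/s.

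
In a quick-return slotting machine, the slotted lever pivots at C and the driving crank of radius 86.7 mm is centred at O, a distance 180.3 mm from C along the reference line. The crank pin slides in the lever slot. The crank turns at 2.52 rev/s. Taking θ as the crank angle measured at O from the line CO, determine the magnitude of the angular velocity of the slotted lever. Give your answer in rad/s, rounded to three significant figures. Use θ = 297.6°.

4.29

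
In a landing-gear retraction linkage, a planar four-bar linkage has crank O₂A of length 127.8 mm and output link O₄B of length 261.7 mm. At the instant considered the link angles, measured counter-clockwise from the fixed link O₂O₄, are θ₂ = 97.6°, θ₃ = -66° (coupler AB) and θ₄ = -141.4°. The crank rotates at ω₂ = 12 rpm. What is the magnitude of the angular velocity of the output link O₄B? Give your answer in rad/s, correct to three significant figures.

ω₂ = 1.257 rad/s (from 12 rpm).
Differentiating the loop-closure r₂e^{iθ₂}+r₃e^{iθ₃}=r₁+r₄e^{iθ₄} gives r₂ω₂e^{iθ₂}+r₃ω₃e^{iθ₃}=r₄ω₄e^{iθ₄}.
Eliminating the other unknown: ω₄ = r₂ω₂ sin(θ₂−θ₃) / [r₄ sin(θ₄−θ₃)].
Numerator sine = +0.28234; denominator sine = -0.96771.
Result = 0.1278·1.257·(+0.28234) / (0.2617·(-0.96771)) = -0.17905 rad/s; magnitude 0.17905 rad/s.

0.179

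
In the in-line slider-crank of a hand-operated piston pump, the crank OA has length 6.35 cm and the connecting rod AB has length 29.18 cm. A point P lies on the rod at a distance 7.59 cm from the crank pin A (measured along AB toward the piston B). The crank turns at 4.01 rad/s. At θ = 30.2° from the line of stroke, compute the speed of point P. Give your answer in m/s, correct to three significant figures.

ω = 4.01 rad/s.  Crank-pin speed |V_A| = rω = 0.25464 m/s, perpendicular to OA.
Rod angle: sinφ = −(r/L) sinθ ⇒ φ = -6.284°; ω_rod = −rω cosθ/√(L²−r²sin²θ) = -0.75876 rad/s.
V_P = V_A + ω_rod × AP, with AP = 0.0759 m along the rod.
Components: V_Px = −rω sinθ − a·ω_rod·sinφ = -0.13439 m/s;  V_Py = rω cosθ + a·ω_rod·cosφ = +0.16283 m/s.
|V_P| = √(V_Px² + V_Py²) = 0.21113 m/s.

0.211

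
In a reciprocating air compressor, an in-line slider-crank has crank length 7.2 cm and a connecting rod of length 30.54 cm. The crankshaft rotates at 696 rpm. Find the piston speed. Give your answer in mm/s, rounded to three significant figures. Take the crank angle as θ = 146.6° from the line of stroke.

2320

ω = 2π·696/60 = 72.88 rad/s
For an in-line slider-crank, x = r cosθ + √(L² − r² sin²θ), so v = −rω sinθ·[1 + r cosθ/√(L² − r² sin²θ)].
With r = 0.072 m, L = 0.3054 m, θ = 146.6°: √(L² − r² sin²θ) = 0.30282 m.
v = −0.072·72.88·0.55048·[1 + 0.072·-0.83485/0.30282] = -2.3153 m/s.
|v| = 2.3153 m/s = 2315.3 mm/s.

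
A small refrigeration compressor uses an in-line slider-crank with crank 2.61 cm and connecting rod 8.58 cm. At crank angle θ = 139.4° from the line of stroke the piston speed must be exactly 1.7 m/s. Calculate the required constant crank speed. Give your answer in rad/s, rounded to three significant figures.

131

For an in-line slider-crank, |v_piston| = rω|sinθ|·[1 + r cosθ/√(L² − r² sin²θ)].
With r = 0.0261 m, L = 0.0858 m, θ = 139.4°: the bracketed kinematic factor |dx/dθ| = 0.012983 m.
ω = v/|dx/dθ| = 1.7/0.012983 = 130.94 rad/s.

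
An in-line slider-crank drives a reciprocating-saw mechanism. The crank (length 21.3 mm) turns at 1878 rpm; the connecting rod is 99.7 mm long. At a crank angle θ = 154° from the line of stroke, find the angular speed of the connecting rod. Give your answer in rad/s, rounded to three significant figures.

37.9

ω = 196.7 rad/s (converted from 1878 rpm).
The rod makes angle φ with the slider axis where L sinφ = r sinθ; differentiating, L cosφ·φ̇ = r ω cosθ.
L cosφ = √(L² − r² sin²θ) = 0.099262 m.
|ω_rod| = r ω |cosθ| / √(L² − r² sin²θ) = 0.0213·196.7·0.89879/0.099262 = 37.93 rad/s.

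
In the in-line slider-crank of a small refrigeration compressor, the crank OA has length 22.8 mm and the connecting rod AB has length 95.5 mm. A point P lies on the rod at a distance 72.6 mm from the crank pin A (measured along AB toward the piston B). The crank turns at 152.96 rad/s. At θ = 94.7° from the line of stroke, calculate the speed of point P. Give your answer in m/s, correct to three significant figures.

3.42

ω = 153 rad/s.  Crank-pin speed |V_A| = rω = 3.4875 m/s, perpendicular to OA.
Rod angle: sinφ = −(r/L) sinθ ⇒ φ = -13.765°; ω_rod = −rω cosθ/√(L²−r²sin²θ) = +3.0807 rad/s.
V_P = V_A + ω_rod × AP, with AP = 0.0726 m along the rod.
Components: V_Px = −rω sinθ − a·ω_rod·sinφ = -3.4225 m/s;  V_Py = rω cosθ + a·ω_rod·cosφ = -0.068522 m/s.
|V_P| = √(V_Px² + V_Py²) = 3.4232 m/s.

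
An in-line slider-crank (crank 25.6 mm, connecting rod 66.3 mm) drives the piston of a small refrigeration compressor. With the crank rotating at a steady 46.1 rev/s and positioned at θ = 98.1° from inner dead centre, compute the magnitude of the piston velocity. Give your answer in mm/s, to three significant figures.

ω = 2π·46.1 = 289.7 rad/s
For an in-line slider-crank, x = r cosθ + √(L² − r² sin²θ), so v = −rω sinθ·[1 + r cosθ/√(L² − r² sin²θ)].
With r = 0.0256 m, L = 0.0663 m, θ = 98.1°: √(L² − r² sin²θ) = 0.061265 m.
v = −0.0256·289.7·0.99002·[1 + 0.0256·-0.14090/0.061265] = -6.909 m/s.
|v| = 6.909 m/s = 6909 mm/s.

6910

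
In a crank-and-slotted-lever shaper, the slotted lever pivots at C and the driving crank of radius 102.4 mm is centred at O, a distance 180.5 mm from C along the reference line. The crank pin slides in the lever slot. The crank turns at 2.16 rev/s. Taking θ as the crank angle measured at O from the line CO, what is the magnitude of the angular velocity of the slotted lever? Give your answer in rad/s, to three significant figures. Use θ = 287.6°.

4.02

ω = 13.57 rad/s (from 2.16 rev/s).
Crank pin A relative to C: A = (d + r cosθ, r sinθ); lever angle φ = atan2(r sinθ, d + r cosθ).
Differentiating tanφ: φ̇ = rω(d cosθ + r)/(d² + r² + 2dr cosθ).
d² + r² + 2dr cosθ = |CA|² = 0.0542435 m²;  d cosθ + r = +0.15698 m.
|ω_lever| = |0.1024·13.57·+0.15698| / 0.0542435 = 4.0218 rad/s.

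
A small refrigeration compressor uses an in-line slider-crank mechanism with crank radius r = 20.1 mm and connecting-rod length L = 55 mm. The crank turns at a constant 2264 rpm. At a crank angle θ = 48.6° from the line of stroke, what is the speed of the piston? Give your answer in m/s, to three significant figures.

4.47

ω = 2π·2264/60 = 237.1 rad/s
For an in-line slider-crank, x = r cosθ + √(L² − r² sin²θ), so v = −rω sinθ·[1 + r cosθ/√(L² − r² sin²θ)].
With r = 0.0201 m, L = 0.055 m, θ = 48.6°: √(L² − r² sin²θ) = 0.052893 m.
v = −0.0201·237.1·0.75011·[1 + 0.0201·0.66131/0.052893] = -4.4729 m/s.
|v| = 4.4729 m/s.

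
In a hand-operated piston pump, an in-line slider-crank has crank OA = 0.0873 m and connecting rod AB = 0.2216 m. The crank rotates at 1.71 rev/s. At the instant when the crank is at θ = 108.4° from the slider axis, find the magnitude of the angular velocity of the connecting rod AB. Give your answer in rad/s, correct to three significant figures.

1.44

ω = 10.74 rad/s (converted from 1.71 rev/s).
The rod makes angle φ with the slider axis where L sinφ = r sinθ; differentiating, L cosφ·φ̇ = r ω cosθ.
L cosφ = √(L² − r² sin²θ) = 0.20553 m.
|ω_rod| = r ω |cosθ| / √(L² − r² sin²θ) = 0.0873·10.74·0.31565/0.20553 = 1.4405 rad/s.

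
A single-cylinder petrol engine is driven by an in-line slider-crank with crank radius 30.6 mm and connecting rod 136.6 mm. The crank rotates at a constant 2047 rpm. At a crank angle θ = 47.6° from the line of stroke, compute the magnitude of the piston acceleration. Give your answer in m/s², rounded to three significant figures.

ω = 2π·2047/60 = 214.4 rad/s
x(θ) = r cosθ + √(L² − r² sin²θ); with ω constant, a = ω²·d²x/dθ².
d²x/dθ² = −r cosθ − r²(cos2θ)/√u − r⁴ sin²2θ/(4u^{3/2}),  u = L² − r² sin²θ = 0.0181489 m².
Substituting r = 0.0306 m, L = 0.1366 m, θ = 47.6°: d²x/dθ² = -0.020093 m.
a = ω²·d²x/dθ² = (214.4)²·(-0.020093) = -923.27 m/s²;  |a| = 923.27 m/s².

923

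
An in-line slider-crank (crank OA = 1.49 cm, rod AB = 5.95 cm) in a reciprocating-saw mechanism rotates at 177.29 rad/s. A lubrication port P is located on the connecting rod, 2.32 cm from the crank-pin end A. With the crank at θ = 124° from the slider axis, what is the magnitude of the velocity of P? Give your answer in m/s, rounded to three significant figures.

ω = 177.3 rad/s.  Crank-pin speed |V_A| = rω = 2.6416 m/s, perpendicular to OA.
Rod angle: sinφ = −(r/L) sinθ ⇒ φ = -11.982°; ω_rod = −rω cosθ/√(L²−r²sin²θ) = +25.379 rad/s.
V_P = V_A + ω_rod × AP, with AP = 0.0232 m along the rod.
Components: V_Px = −rω sinθ − a·ω_rod·sinφ = -2.0678 m/s;  V_Py = rω cosθ + a·ω_rod·cosφ = -0.9012 m/s.
|V_P| = √(V_Px² + V_Py²) = 2.2556 m/s.

2.26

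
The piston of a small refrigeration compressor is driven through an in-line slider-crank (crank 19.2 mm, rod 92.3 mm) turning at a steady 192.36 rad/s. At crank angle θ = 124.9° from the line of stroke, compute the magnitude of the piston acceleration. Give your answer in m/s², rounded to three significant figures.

ω = 192.4 rad/s
x(θ) = r cosθ + √(L² − r² sin²θ); with ω constant, a = ω²·d²x/dθ².
d²x/dθ² = −r cosθ − r²(cos2θ)/√u − r⁴ sin²2θ/(4u^{3/2}),  u = L² − r² sin²θ = 0.00827132 m².
Substituting r = 0.0192 m, L = 0.0923 m, θ = 124.9°: d²x/dθ² = +0.012345 m.
a = ω²·d²x/dθ² = (192.4)²·(+0.012345) = +456.8 m/s²;  |a| = 456.8 m/s².

457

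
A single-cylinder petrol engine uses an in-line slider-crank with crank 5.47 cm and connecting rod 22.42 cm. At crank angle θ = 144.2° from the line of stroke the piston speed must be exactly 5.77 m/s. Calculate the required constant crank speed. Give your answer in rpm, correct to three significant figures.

2150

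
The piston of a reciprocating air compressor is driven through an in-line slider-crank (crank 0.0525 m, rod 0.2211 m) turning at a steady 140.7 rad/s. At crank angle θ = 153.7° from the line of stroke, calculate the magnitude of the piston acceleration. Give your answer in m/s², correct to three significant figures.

779

ω = 140.7 rad/s
x(θ) = r cosθ + √(L² − r² sin²θ); with ω constant, a = ω²·d²x/dθ².
d²x/dθ² = −r cosθ − r²(cos2θ)/√u − r⁴ sin²2θ/(4u^{3/2}),  u = L² − r² sin²θ = 0.0483441 m².
Substituting r = 0.0525 m, L = 0.2211 m, θ = 153.7°: d²x/dθ² = +0.039339 m.
a = ω²·d²x/dθ² = (140.7)²·(+0.039339) = +778.77 m/s²;  |a| = 778.77 m/s².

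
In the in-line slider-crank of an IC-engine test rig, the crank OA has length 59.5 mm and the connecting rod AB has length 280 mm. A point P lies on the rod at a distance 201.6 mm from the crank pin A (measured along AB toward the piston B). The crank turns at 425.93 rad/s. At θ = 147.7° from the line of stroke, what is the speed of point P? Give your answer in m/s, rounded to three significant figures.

13.2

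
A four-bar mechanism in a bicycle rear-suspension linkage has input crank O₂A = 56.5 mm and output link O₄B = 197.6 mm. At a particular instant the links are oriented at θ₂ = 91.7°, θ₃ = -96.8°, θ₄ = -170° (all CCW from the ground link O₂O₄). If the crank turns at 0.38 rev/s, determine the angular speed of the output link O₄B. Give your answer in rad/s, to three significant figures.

ω₂ = 2.388 rad/s (from 0.38 rev/s).
Differentiating the loop-closure r₂e^{iθ₂}+r₃e^{iθ₃}=r₁+r₄e^{iθ₄} gives r₂ω₂e^{iθ₂}+r₃ω₃e^{iθ₃}=r₄ω₄e^{iθ₄}.
Eliminating the other unknown: ω₄ = r₂ω₂ sin(θ₂−θ₃) / [r₄ sin(θ₄−θ₃)].
Numerator sine = -0.14781; denominator sine = -0.95732.
Result = 0.0565·2.388·(-0.14781) / (0.1976·(-0.95732)) = +0.10541 rad/s; magnitude 0.10541 rad/s.

0.105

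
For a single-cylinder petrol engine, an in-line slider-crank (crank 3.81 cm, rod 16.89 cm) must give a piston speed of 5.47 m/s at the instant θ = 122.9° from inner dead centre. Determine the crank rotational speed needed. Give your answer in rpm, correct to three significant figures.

For an in-line slider-crank, |v_piston| = rω|sinθ|·[1 + r cosθ/√(L² − r² sin²θ)].
With r = 0.0381 m, L = 0.1689 m, θ = 122.9°: the bracketed kinematic factor |dx/dθ| = 0.027998 m.
ω = v/|dx/dθ| = 5.47/0.027998 = 195.37 rad/s.
N = 60ω/(2π) = 1865.7 rpm.

1870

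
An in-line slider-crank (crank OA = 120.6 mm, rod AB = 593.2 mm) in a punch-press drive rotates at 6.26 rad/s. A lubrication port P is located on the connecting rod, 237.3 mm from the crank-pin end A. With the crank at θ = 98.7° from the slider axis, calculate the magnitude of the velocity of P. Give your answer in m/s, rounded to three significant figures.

ω = 6.26 rad/s.  Crank-pin speed |V_A| = rω = 0.75496 m/s, perpendicular to OA.
Rod angle: sinφ = −(r/L) sinθ ⇒ φ = -11.593°; ω_rod = −rω cosθ/√(L²−r²sin²θ) = +0.19652 rad/s.
V_P = V_A + ω_rod × AP, with AP = 0.2373 m along the rod.
Components: V_Px = −rω sinθ − a·ω_rod·sinφ = -0.7369 m/s;  V_Py = rω cosθ + a·ω_rod·cosφ = -0.068513 m/s.
|V_P| = √(V_Px² + V_Py²) = 0.74008 m/s.

0.740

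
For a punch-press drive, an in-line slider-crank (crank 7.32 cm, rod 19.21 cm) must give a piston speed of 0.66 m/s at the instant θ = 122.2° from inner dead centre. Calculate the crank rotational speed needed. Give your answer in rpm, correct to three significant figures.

130

For an in-line slider-crank, |v_piston| = rω|sinθ|·[1 + r cosθ/√(L² − r² sin²θ)].
With r = 0.0732 m, L = 0.1921 m, θ = 122.2°: the bracketed kinematic factor |dx/dθ| = 0.048654 m.
ω = v/|dx/dθ| = 0.66/0.048654 = 13.565 rad/s.
N = 60ω/(2π) = 129.54 rpm.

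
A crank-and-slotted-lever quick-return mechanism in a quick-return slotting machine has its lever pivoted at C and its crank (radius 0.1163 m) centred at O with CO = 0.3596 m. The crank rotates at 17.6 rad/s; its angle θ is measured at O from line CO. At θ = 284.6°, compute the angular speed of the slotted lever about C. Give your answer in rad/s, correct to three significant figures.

2.58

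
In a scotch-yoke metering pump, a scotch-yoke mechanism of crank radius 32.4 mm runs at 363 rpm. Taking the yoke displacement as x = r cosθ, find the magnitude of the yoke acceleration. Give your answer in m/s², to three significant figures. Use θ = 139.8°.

ω = 38.01 rad/s (from 363 rpm).
x = r cosθ ⇒ ẍ = −rω² cosθ (ω constant).
|a| = rω²|cosθ| = 0.0324·(38.01)²·|cos 139.8°| = 35.76 m/s².

35.8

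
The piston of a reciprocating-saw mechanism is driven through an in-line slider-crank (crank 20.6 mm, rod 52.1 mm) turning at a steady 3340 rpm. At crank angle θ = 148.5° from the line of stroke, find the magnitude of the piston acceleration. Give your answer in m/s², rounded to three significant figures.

1650

ω = 2π·3340/60 = 349.8 rad/s
x(θ) = r cosθ + √(L² − r² sin²θ); with ω constant, a = ω²·d²x/dθ².
d²x/dθ² = −r cosθ − r²(cos2θ)/√u − r⁴ sin²2θ/(4u^{3/2}),  u = L² − r² sin²θ = 0.00259856 m².
Substituting r = 0.0206 m, L = 0.0521 m, θ = 148.5°: d²x/dθ² = +0.013515 m.
a = ω²·d²x/dθ² = (349.8)²·(+0.013515) = +1653.4 m/s²;  |a| = 1653.4 m/s².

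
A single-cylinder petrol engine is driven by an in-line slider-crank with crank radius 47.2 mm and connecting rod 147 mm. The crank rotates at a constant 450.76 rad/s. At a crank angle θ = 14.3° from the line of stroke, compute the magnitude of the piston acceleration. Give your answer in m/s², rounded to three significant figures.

12000

ω = 450.8 rad/s
x(θ) = r cosθ + √(L² − r² sin²θ); with ω constant, a = ω²·d²x/dθ².
d²x/dθ² = −r cosθ − r²(cos2θ)/√u − r⁴ sin²2θ/(4u^{3/2}),  u = L² − r² sin²θ = 0.0214731 m².
Substituting r = 0.0472 m, L = 0.147 m, θ = 14.3°: d²x/dθ² = -0.059176 m.
a = ω²·d²x/dθ² = (450.8)²·(-0.059176) = -12024 m/s²;  |a| = 12024 m/s².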